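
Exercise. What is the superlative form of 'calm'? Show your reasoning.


Apply superlative formation (add -est): 'calm' -> 'calmest'.

calmest


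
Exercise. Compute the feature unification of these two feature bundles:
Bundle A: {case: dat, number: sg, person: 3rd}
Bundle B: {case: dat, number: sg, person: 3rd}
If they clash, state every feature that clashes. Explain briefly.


Compare features:
case: A=dat vs B=dat -> unified: dat
number: A=sg vs B=sg -> unified: sg
person: A=3rd vs B=3rd -> unified: 3rd
No clashes found.

Unified: {case: dat, number: sg, person: 3rd}


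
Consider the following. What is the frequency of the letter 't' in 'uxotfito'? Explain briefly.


Letter 't' in 'uxotfito': found at position(s) 4, 7 = 2 occurrence(s).

2


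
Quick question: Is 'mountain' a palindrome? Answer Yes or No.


Forward: 'mountain'
Reversed: 'niatnuom'
They differ.

No


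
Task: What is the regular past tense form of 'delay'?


Apply rule: Add -ed. 'delay' becomes 'delayed'.

delayed


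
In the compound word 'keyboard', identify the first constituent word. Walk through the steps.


Split 'keyboard' into 'key' + 'board'. The first part is 'key'.

key


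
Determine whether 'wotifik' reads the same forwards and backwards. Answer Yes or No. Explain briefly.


Forward: 'wotifik'
Reversed: 'kifitow'
They differ.

No


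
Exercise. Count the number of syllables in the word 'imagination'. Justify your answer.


Break 'imagination' into syllables: i-mag-i-na-tion -> i | mag | i | na | tion = 5 syllables

5 syllables


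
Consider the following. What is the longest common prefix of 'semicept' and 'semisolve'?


Compare from the start: 4 characters match: 'semi'. Mismatch at position 5: 'c' vs 's'.

semi


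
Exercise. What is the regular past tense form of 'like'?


Apply rule: Add -d (word ends in -e). 'like' becomes 'liked'.

liked


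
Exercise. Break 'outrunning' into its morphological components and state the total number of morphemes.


Step 1: Identify prefix: 'out' (meaning: surpass)
Step 2: Identify root: 'run'
Step 3: Identify suffix(es): 'ing'
Decomposition: out- (prefix: surpass) + run (root) + -ing (suffix: ongoing action)
Total morphemes: 3

3 morphemes (out- (prefix: surpass) + run (root) + -ing (suffix: ongoing action))


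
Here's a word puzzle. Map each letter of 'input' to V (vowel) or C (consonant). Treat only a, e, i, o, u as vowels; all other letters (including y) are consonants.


Letter mapping: i = V, n = C, p = C, u = V, t = C.

VCCVC


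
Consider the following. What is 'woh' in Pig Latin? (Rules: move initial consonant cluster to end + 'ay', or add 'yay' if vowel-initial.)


'woh': move consonant cluster 'w' to end and add 'ay': 'ohway'.

ohway


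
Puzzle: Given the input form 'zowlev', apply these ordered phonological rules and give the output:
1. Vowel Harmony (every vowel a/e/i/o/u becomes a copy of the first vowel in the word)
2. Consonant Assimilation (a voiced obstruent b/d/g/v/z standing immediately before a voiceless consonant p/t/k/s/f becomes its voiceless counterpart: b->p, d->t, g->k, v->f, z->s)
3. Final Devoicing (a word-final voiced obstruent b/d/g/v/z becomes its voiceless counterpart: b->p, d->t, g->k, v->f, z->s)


Starting form: 'zowlev'
Rule 1: Vowel Harmony: all vowels become 'o' (matching first vowel). 'zowlev' -> 'zowlov'
Rule 2: Consonant Assimilation: no voiced obstruent (b/d/g/v/z) stands immediately before a voiceless consonant (p/t/k/s/f). No change.
Rule 3: Final Devoicing: word-final voiced obstruent 'v' becomes voiceless 'f'. 'zowlov' -> 'zowlof'
Final form: 'zowlof'

zowlof


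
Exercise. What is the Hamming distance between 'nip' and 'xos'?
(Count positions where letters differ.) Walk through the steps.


Alignment:
Position 1: 'n' vs 'x' = DIFFER
Position 2: 'i' vs 'o' = DIFFER
Position 3: 'p' vs 's' = DIFFER
Total differences: 3

3


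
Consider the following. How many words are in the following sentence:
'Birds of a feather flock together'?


Split into words: Birds | of | a | feather | flock | together = 6 words.

6


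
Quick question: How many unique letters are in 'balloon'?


Unique letters in 'balloon': {a, b, l, n, o} = 5 distinct letters.

5


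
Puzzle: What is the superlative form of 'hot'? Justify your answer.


Apply superlative formation (double final consonant, add -est): 'hot' -> 'hottest'.

hottest


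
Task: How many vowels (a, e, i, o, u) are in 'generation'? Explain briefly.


Vowels in 'generation': e, e, a, i, o = 5 vowels.

5


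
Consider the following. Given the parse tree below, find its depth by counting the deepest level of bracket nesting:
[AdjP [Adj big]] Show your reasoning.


Count bracket nesting levels:
'[' at pos 0: depth = 1
'[' at pos 6: depth = 2
Maximum depth reached: 2

2


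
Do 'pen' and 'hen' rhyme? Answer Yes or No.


Rime (stressed vowel + following sounds) of 'pen': -en = /ɛn/
Rime of 'hen': -en = /ɛn/
/ɛn/ and /ɛn/ are the same ending sound, so the words rhyme.

Yes


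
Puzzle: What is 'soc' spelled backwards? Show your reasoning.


Reverse 'soc' character by character: 'cos'.

cos


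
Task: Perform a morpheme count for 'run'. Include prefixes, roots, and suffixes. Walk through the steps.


Decomposition: run (free morpheme) = 1 morpheme(s)

1 morphemes


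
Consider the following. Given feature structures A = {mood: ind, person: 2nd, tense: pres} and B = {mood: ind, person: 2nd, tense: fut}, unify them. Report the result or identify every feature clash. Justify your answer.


Compare features:
mood: A=ind vs B=ind -> unified: ind
person: A=2nd vs B=2nd -> unified: 2nd
tense: A=pres vs B=fut -> CLASH
Clash detected on feature 'tense' (pres vs fut); unification fails.

CLASH on 'tense' (pres vs fut)


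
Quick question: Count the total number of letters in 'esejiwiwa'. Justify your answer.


Spell out 'esejiwiwa' and number each letter: e(1), s(2), e(3), j(4), i(5), w(6), i(7), w(8), a(9). Total: 9 letters.

9


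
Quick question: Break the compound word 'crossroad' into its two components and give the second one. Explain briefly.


Split 'crossroad' into 'cross' + 'road'. The second part is 'road'.

road


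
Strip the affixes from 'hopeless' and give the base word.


Remove suffix '-less' from 'hopeless' to get root 'hope'.

hope


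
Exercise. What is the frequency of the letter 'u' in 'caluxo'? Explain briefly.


Letter 'u' in 'caluxo': found at position(s) 4 = 1 occurrence(s).

1


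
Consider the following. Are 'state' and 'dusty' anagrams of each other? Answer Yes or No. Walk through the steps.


Sorted letters of 'state': 'aestt'
Sorted letters of 'dusty': 'dstuy'
They do not match.

No


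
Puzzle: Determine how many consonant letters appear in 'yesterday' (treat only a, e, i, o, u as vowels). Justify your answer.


Consonants in 'yesterday': y, s, t, r, d, y = 6 consonants.

6


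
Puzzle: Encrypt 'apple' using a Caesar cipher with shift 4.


Shift each letter by 4: a -> e, p -> t, p -> t, l -> p, e -> i. Result: 'ettpi'.

ettpi


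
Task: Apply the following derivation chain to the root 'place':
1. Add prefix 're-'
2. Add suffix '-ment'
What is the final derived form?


Step 1: Add prefix 're-' to 'place' = 'replace'
Step 2: Add suffix '-ment' to 'replace' = 'replacement'

replacement


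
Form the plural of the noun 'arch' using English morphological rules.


Apply rule: Add -es (sibilant/fricative ending). 'arch' becomes 'arches'.

arches


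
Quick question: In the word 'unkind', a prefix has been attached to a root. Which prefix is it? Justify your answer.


The word 'unkind' = 'un' (prefix) + 'kind' (root). The prefix is 'un'.

un


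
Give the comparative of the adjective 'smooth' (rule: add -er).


Apply comparative formation (add -er): 'smooth' -> 'smoother'.

smoother


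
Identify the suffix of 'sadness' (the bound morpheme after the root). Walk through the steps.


The word 'sadness' = 'sad' (root) + '-ness' (suffix). The suffix is '-ness'.

ness


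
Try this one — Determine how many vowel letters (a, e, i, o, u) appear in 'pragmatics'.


Vowels in 'pragmatics': a, a, i = 3 vowels.

3


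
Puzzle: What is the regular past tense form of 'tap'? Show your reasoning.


Apply rule: Double final consonant and add -ed. 'tap' becomes 'tapped'.

tapped


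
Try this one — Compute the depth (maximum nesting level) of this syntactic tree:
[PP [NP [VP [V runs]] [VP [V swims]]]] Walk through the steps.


Count bracket nesting levels:
'[' at pos 0: depth = 1
'[' at pos 4: depth = 2
'[' at pos 8: depth = 3
'[' at pos 12: depth = 4
'[' at pos 22: depth = 3
'[' at pos 26: depth = 4
Maximum depth reached: 4

4


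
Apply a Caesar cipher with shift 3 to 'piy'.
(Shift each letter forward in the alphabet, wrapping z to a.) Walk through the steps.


Shift each letter by 3: p -> s, i -> l, y -> b. Result: 'slb'.

slb


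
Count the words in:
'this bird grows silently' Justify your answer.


Split into words: this | bird | grows | silently = 4 words.

4


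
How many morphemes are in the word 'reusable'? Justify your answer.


Decomposition: re- (prefix) + use (root) + -able (suffix) = 3 morpheme(s)

3 morphemes


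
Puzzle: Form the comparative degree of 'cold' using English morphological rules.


Apply comparative formation (add -er): 'cold' -> 'colder'.

colder


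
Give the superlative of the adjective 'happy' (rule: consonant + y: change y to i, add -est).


Apply superlative formation (consonant + y: change y to i, add -est): 'happy' -> 'happiest'.

happiest


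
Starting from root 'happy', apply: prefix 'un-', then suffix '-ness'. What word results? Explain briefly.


Step 1: Add prefix 'un-' to 'happy' = 'unhappy'
Step 2: Add suffix '-ness' to 'unhappy' = 'unhappiness'

unhappiness


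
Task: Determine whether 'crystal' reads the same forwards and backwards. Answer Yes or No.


Forward: 'crystal'
Reversed: 'latsyrc'
They differ.

No


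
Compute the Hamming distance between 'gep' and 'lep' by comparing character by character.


Alignment:
Position 1: 'g' vs 'l' = DIFFER
Position 2: 'e' vs 'e' = match
Position 3: 'p' vs 'p' = match
Total differences: 1

1


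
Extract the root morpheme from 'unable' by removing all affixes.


Remove prefix 'un' from 'unable' to get root 'able'.

able


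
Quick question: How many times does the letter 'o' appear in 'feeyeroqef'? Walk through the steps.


Letter 'o' in 'feeyeroqef': found at position(s) 7 = 1 occurrence(s).

1


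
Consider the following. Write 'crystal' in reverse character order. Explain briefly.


Reverse 'crystal' character by character: 'latsyrc'.

latsyrc


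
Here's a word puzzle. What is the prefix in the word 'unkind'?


The word 'unkind' = 'un' (prefix) + 'kind' (root). The prefix is 'un'.

un


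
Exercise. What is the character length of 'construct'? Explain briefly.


Spell out 'construct' and number each letter: c(1), o(2), n(3), s(4), t(5), r(6), u(7), c(8), t(9). Total: 9 letters.

9


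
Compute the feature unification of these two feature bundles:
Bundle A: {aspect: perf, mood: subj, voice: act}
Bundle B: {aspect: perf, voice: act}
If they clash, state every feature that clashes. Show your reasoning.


Compare features:
aspect: A=perf vs B=perf -> unified: perf
mood: A=subj vs B=_ -> unified: subj
voice: A=act vs B=act -> unified: act
No clashes found.

Unified: {aspect: perf, mood: subj, voice: act}


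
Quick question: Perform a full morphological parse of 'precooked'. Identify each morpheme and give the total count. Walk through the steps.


Step 1: Identify prefix: 'pre' (meaning: before)
Step 2: Identify root: 'cook'
Step 3: Identify suffix(es): 'ed'
Decomposition: pre- (prefix: before) + cook (root) + -ed (suffix: past)
Total morphemes: 3

3 morphemes (pre- (prefix: before) + cook (root) + -ed (suffix: past))


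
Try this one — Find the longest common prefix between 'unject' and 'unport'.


Compare from the start: 2 characters match: 'un'. Mismatch at position 3: 'j' vs 'p'.

un


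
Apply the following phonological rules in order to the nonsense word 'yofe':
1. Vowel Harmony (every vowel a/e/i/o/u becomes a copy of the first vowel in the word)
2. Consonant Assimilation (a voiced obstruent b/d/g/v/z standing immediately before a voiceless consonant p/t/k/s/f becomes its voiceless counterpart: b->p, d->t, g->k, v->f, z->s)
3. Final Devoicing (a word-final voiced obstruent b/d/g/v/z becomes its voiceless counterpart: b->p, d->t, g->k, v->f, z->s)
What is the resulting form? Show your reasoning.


Starting form: 'yofe'
Rule 1: Vowel Harmony: all vowels become 'o' (matching first vowel). 'yofe' -> 'yofo'
Rule 2: Consonant Assimilation: no voiced obstruent (b/d/g/v/z) stands immediately before a voiceless consonant (p/t/k/s/f). No change.
Rule 3: Final Devoicing: the word ends in the vowel 'o', not a consonant. No change.
Final form: 'yofo'

yofo


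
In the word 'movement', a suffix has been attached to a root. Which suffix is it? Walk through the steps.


The word 'movement' = 'move' (root) + '-ment' (suffix). The suffix is '-ment'.

ment


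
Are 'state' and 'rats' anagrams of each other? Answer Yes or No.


Sorted letters of 'state': 'aestt'
Sorted letters of 'rats': 'arst'
They do not match.

No


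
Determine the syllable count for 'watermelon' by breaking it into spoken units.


Break 'watermelon' into syllables: wa-ter-mel-on -> wa | ter | mel | on = 4 syllables

4 syllables


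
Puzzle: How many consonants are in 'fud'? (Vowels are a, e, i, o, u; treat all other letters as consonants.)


Consonants in 'fud': f, d = 2 consonants.

2


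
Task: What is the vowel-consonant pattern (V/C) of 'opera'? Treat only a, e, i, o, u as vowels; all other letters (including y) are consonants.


Letter mapping: o = V, p = C, e = V, r = C, a = V.

VCVCV


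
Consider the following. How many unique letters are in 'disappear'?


Unique letters in 'disappear': {a, d, e, i, p, r, s} = 7 distinct letters.

7


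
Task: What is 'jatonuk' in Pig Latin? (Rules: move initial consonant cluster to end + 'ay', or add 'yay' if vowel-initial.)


'jatonuk': move consonant cluster 'j' to end and add 'ay': 'atonukjay'.

atonukjay


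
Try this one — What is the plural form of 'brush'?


Apply rule: Add -es (sibilant/fricative ending). 'brush' becomes 'brushes'.

brushes


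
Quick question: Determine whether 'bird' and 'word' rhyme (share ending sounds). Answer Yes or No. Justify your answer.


Rime (stressed vowel + following sounds) of 'bird': -ird = /ɜːrd/
Rime of 'word': -ord = /ɜːrd/
/ɜːrd/ and /ɜːrd/ are the same ending sound, so the words rhyme.

Yes


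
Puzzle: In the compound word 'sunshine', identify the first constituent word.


Split 'sunshine' into 'sun' + 'shine'. The first part is 'sun'.

sun


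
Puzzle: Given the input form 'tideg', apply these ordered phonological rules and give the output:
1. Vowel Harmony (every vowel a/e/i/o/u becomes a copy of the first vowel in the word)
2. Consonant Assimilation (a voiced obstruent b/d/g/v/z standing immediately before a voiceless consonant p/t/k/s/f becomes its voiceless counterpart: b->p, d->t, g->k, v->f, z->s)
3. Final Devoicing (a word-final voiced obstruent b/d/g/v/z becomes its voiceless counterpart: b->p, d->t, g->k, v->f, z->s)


Starting form: 'tideg'
Rule 1: Vowel Harmony: all vowels become 'i' (matching first vowel). 'tideg' -> 'tidig'
Rule 2: Consonant Assimilation: no voiced obstruent (b/d/g/v/z) stands immediately before a voiceless consonant (p/t/k/s/f). No change.
Rule 3: Final Devoicing: word-final voiced obstruent 'g' becomes voiceless 'k'. 'tidig' -> 'tidik'
Final form: 'tidik'

tidik


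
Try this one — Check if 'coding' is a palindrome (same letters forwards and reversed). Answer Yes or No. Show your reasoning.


Forward: 'coding'
Reversed: 'gnidoc'
They differ.

No


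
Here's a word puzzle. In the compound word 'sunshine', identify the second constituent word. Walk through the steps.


Split 'sunshine' into 'sun' + 'shine'. The second part is 'shine'.

shine


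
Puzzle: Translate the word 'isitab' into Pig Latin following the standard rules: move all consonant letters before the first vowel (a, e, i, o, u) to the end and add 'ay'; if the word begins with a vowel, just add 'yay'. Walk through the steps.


'isitab' starts with a vowel, so add 'yay': 'isitabyay'.

isitabyay


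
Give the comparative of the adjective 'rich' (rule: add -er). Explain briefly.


Apply comparative formation (add -er): 'rich' -> 'richer'.

richer


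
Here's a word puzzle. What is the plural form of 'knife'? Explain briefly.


Apply rule: Change -fe to -ves. 'knife' becomes 'knives'.

knives


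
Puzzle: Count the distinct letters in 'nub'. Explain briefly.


Unique letters in 'nub': {b, n, u} = 3 distinct letters.

3


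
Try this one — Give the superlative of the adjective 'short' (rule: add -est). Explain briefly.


Apply superlative formation (add -est): 'short' -> 'shortest'.

shortest


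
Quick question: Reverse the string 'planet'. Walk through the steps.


Reverse 'planet' character by character: 'tenalp'.

tenalp


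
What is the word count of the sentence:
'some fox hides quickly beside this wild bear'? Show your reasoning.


Split into words: some | fox | hides | quickly | beside | this | wild | bear = 8 words.

8


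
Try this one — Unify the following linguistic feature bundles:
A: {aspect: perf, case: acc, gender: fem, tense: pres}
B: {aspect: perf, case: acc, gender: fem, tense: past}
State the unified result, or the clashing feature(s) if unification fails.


Compare features:
aspect: A=perf vs B=perf -> unified: perf
case: A=acc vs B=acc -> unified: acc
gender: A=fem vs B=fem -> unified: fem
tense: A=pres vs B=past -> CLASH
Clash detected on feature 'tense' (pres vs past); unification fails.

CLASH on 'tense' (pres vs past)


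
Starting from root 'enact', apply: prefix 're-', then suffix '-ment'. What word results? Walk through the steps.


Step 1: Add prefix 're-' to 'enact' = 'reenact'
Step 2: Add suffix '-ment' to 'reenact' = 'reenactment'

reenactment


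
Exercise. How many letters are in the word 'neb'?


Spell out 'neb' and number each letter: n(1), e(2), b(3). Total: 3 letters.

3


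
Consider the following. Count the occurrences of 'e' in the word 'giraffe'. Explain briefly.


Letter 'e' in 'giraffe': found at position(s) 7 = 1 occurrence(s).

1


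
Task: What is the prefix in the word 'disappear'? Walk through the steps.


The word 'disappear' = 'dis' (prefix) + 'appear' (root). The prefix is 'dis'.

dis


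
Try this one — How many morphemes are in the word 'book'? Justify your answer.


Decomposition: book (free morpheme) = 1 morpheme(s)

1 morphemes


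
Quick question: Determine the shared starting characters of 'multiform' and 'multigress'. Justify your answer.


Compare from the start: 5 characters match: 'multi'. Mismatch at position 6: 'f' vs 'g'.

multi


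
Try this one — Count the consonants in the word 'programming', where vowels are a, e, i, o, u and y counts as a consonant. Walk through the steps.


Consonants in 'programming': p, r, g, r, m, m, n, g = 8 consonants.

8


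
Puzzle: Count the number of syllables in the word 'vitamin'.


Break 'vitamin' into syllables: vi-ta-min -> vi | ta | min = 3 syllables

3 syllables


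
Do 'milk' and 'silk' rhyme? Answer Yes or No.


Rime (stressed vowel + following sounds) of 'milk': -ilk = /ɪlk/
Rime of 'silk': -ilk = /ɪlk/
/ɪlk/ and /ɪlk/ are the same ending sound, so the words rhyme.

Yes


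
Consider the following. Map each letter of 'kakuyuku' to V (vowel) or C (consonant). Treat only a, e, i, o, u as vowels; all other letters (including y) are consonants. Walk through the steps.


Letter mapping: k = C, a = V, k = C, u = V, y = C, u = V, k = C, u = V.

CVCVCVCV


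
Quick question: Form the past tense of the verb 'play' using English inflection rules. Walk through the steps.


Apply rule: Add -ed. 'play' becomes 'played'.

played


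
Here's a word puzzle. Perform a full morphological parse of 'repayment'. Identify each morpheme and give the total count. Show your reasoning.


Step 1: Identify prefix: 're' (meaning: again)
Step 2: Identify root: 'pay'
Step 3: Identify suffix(es): 'ment'
Decomposition: re- (prefix: again) + pay (root) + -ment (suffix: action/result)
Total morphemes: 3

3 morphemes (re- (prefix: again) + pay (root) + -ment (suffix: action/result))


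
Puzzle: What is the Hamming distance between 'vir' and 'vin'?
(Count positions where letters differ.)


Alignment:
Position 1: 'v' vs 'v' = match
Position 2: 'i' vs 'i' = match
Position 3: 'r' vs 'n' = DIFFER
Total differences: 1

1


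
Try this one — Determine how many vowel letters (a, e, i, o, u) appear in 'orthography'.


Vowels in 'orthography': o, o, a = 3 vowels.

3


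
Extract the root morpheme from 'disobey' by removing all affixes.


Remove prefix 'dis' from 'disobey' to get root 'obey'.

obey


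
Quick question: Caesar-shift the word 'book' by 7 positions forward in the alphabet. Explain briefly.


Shift each letter by 7: b -> i, o -> v, o -> v, k -> r. Result: 'ivvr'.

ivvr


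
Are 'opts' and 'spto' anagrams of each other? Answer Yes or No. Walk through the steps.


Sorted letters of 'opts': 'opst'
Sorted letters of 'spto': 'opst'
They match.

Yes


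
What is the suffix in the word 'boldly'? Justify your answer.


The word 'boldly' = 'bold' (root) + '-ly' (suffix). The suffix is '-ly'.

ly


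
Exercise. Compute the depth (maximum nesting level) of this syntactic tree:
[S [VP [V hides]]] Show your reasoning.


Count bracket nesting levels:
'[' at pos 0: depth = 1
'[' at pos 3: depth = 2
'[' at pos 7: depth = 3
Maximum depth reached: 3

3


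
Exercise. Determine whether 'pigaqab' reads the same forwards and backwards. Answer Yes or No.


Forward: 'pigaqab'
Reversed: 'baqagip'
They differ.

No


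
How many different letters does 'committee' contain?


Unique letters in 'committee': {c, e, i, m, o, t} = 6 distinct letters.

6


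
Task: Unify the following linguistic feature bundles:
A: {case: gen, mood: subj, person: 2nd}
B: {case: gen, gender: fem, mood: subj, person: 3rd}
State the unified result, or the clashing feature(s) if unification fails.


Compare features:
case: A=gen vs B=gen -> unified: gen
gender: A=_ vs B=fem -> unified: fem
mood: A=subj vs B=subj -> unified: subj
person: A=2nd vs B=3rd -> CLASH
Clash detected on feature 'person' (2nd vs 3rd); unification fails.

CLASH on 'person' (2nd vs 3rd)


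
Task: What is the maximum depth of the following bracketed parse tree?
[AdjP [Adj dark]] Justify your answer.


Count bracket nesting levels:
'[' at pos 0: depth = 1
'[' at pos 6: depth = 2
Maximum depth reached: 2

2


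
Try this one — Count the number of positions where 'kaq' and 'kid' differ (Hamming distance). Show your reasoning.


Alignment:
Position 1: 'k' vs 'k' = match
Position 2: 'a' vs 'i' = DIFFER
Position 3: 'q' vs 'd' = DIFFER
Total differences: 2

2


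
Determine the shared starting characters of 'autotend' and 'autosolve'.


Compare from the start: 4 characters match: 'auto'. Mismatch at position 5: 't' vs 's'.

auto


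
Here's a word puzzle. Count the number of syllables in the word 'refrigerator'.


Break 'refrigerator' into syllables: re-frig-er-a-tor -> re | frig | er | a | tor = 5 syllables

5 syllables


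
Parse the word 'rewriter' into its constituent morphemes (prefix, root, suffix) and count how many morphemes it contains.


Step 1: Identify prefix: 're' (meaning: again)
Step 2: Identify root: 'write'
Step 3: Identify suffix(es): 'er'
Decomposition: re- (prefix: again) + write (root) + -er (suffix: one who)
Total morphemes: 3

3 morphemes (re- (prefix: again) + write (root) + -er (suffix: one who))


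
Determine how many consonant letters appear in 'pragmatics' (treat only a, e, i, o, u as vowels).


Consonants in 'pragmatics': p, r, g, m, t, c, s = 7 consonants.

7


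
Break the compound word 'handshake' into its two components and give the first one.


Split 'handshake' into 'hand' + 'shake'. The first part is 'hand'.

hand


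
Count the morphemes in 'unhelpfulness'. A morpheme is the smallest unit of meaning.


Decomposition: un- (prefix) + help (root) + -ful (suffix) + -ness (suffix) = 4 morpheme(s)

4 morphemes


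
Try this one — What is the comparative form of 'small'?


Apply comparative formation (add -er): 'small' -> 'smaller'.

smaller


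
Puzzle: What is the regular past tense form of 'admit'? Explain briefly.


Apply rule: Double final consonant and add -ed. 'admit' becomes 'admitted'.

admitted


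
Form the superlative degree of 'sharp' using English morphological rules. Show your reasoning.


Apply superlative formation (add -est): 'sharp' -> 'sharpest'.

sharpest


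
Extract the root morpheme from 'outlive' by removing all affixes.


Remove prefix 'out' from 'outlive' to get root 'live'.

live


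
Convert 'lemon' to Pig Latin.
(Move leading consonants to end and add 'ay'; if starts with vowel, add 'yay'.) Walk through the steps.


'lemon': move consonant cluster 'l' to end and add 'ay': 'emonlay'.

emonlay


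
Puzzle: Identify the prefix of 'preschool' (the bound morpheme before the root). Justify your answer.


The word 'preschool' = 'pre' (prefix) + 'school' (root). The prefix is 'pre'.

pre


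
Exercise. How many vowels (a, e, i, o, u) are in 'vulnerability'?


Vowels in 'vulnerability': u, e, a, i, i = 5 vowels.

5


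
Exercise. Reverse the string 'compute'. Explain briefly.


Reverse 'compute' character by character: 'etupmoc'.

etupmoc


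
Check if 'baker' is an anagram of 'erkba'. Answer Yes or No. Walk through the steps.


Sorted letters of 'baker': 'abekr'
Sorted letters of 'erkba': 'abekr'
They match.

Yes


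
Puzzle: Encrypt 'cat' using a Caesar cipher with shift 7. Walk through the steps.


Shift each letter by 7: c -> j, a -> h, t -> a. Result: 'jha'.

jha


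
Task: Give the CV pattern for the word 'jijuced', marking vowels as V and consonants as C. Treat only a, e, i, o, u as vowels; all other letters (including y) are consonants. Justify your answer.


Letter mapping: j = C, i = V, j = C, u = V, c = C, e = V, d = C.

CVCVCVC


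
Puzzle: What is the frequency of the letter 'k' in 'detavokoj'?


Letter 'k' in 'detavokoj': found at position(s) 7 = 1 occurrence(s).

1


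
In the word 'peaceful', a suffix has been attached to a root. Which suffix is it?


The word 'peaceful' = 'peace' (root) + '-ful' (suffix). The suffix is '-ful'.

ful


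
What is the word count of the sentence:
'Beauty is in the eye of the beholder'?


Split into words: Beauty | is | in | the | eye | of | the | beholder = 8 words.

8


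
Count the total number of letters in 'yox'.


Spell out 'yox' and number each letter: y(1), o(2), x(3). Total: 3 letters.

3


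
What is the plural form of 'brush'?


Apply rule: Add -es (sibilant/fricative ending). 'brush' becomes 'brushes'.

brushes


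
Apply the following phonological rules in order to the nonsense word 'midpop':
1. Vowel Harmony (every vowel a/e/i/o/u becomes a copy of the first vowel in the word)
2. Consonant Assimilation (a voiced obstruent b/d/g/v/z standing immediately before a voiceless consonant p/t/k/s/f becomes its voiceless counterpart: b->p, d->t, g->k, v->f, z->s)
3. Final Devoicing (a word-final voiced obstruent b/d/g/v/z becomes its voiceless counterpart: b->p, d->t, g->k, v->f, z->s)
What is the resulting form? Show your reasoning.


Starting form: 'midpop'
Rule 1: Vowel Harmony: all vowels become 'i' (matching first vowel). 'midpop' -> 'midpip'
Rule 2: Consonant Assimilation: voiced obstruent before voiceless consonant becomes voiceless ('dp' -> 'tp'). 'midpip' -> 'mitpip'
Rule 3: Final Devoicing: final consonant 'p' is not one of the voiced obstruents b/d/g/v/z. No change.
Final form: 'mitpip'

mitpip


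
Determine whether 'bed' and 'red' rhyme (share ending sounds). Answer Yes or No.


Rime (stressed vowel + following sounds) of 'bed': -ed = /ɛd/
Rime of 'red': -ed = /ɛd/
/ɛd/ and /ɛd/ are the same ending sound, so the words rhyme.

Yes


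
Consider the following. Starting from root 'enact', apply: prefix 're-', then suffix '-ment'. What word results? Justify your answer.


Step 1: Add prefix 're-' to 'enact' = 'reenact'
Step 2: Add suffix '-ment' to 'reenact' = 'reenactment'

reenactment


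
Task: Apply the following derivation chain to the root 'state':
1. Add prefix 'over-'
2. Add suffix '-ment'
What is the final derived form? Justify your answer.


Step 1: Add prefix 'over-' to 'state' = 'overstate'
Step 2: Add suffix '-ment' to 'overstate' = 'overstatement'

overstatement


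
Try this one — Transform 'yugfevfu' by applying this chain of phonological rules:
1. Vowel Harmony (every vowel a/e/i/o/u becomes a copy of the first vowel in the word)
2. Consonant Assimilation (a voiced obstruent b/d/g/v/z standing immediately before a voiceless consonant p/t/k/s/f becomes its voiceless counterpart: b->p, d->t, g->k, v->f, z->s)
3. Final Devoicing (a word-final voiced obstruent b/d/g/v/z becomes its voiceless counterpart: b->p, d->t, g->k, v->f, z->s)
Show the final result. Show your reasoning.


Starting form: 'yugfevfu'
Rule 1: Vowel Harmony: all vowels become 'u' (matching first vowel). 'yugfevfu' -> 'yugfuvfu'
Rule 2: Consonant Assimilation: voiced obstruent before voiceless consonant becomes voiceless ('gf' -> 'kf', 'vf' -> 'ff'). 'yugfuvfu' -> 'yukfuffu'
Rule 3: Final Devoicing: the word ends in the vowel 'u', not a consonant. No change.
Final form: 'yukfuffu'

yukfuffu


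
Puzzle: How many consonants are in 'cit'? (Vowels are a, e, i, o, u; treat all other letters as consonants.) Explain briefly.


Consonants in 'cit': c, t = 2 consonants.

2


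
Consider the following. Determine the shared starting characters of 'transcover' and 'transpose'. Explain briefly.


Compare from the start: 5 characters match: 'trans'. Mismatch at position 6: 'c' vs 'p'.

trans


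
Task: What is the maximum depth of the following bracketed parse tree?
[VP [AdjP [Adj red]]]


Count bracket nesting levels:
'[' at pos 0: depth = 1
'[' at pos 4: depth = 2
'[' at pos 10: depth = 3
Maximum depth reached: 3

3


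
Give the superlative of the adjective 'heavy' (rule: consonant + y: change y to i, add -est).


Apply superlative formation (consonant + y: change y to i, add -est): 'heavy' -> 'heaviest'.

heaviest


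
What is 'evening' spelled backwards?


Reverse 'evening' character by character: 'gnineve'.

gnineve


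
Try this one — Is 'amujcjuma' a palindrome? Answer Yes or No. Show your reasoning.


Forward: 'amujcjuma'
Reversed: 'amujcjuma'
They are identical.

Yes


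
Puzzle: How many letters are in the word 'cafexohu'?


Spell out 'cafexohu' and number each letter: c(1), a(2), f(3), e(4), x(5), o(6), h(7), u(8). Total: 8 letters.

8


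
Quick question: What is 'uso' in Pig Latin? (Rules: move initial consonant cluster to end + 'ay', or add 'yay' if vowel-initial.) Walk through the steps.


'uso' starts with a vowel, so add 'yay': 'usoyay'.

usoyay


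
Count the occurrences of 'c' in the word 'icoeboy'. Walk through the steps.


Letter 'c' in 'icoeboy': found at position(s) 2 = 1 occurrence(s).

1


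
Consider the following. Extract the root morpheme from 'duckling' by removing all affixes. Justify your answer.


Remove suffix '-ling' from 'duckling' to get root 'duck'.

duck


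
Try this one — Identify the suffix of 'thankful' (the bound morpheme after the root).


The word 'thankful' = 'thank' (root) + '-ful' (suffix). The suffix is '-ful'.

ful


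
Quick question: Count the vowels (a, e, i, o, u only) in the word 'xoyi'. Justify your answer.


Vowels in 'xoyi': o, i = 2 vowels.

2


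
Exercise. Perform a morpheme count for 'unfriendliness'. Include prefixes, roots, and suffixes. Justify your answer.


Decomposition: un- (prefix) + friend (root) + -ly (suffix) + -ness (suffix) = 4 morpheme(s)

4 morphemes


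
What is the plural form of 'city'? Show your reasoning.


Apply rule: Change -y to -ies (consonant + y). 'city' becomes 'cities'.

cities


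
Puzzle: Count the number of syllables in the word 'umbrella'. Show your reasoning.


Break 'umbrella' into syllables: um-brel-la -> um | brel | la = 3 syllables

3 syllables


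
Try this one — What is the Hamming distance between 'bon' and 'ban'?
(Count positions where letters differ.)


Alignment:
Position 1: 'b' vs 'b' = match
Position 2: 'o' vs 'a' = DIFFER
Position 3: 'n' vs 'n' = match
Total differences: 1

1


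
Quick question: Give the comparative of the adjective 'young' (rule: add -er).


Apply comparative formation (add -er): 'young' -> 'younger'.

younger


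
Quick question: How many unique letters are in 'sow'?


Unique letters in 'sow': {o, s, w} = 3 distinct letters.

3


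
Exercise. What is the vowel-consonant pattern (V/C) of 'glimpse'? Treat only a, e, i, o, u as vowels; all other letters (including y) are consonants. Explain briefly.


Letter mapping: g = C, l = C, i = V, m = C, p = C, s = C, e = V.

CCVCCCV


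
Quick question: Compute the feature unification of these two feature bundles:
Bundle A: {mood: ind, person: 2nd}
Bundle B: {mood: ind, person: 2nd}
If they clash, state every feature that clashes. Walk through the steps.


Compare features:
mood: A=ind vs B=ind -> unified: ind
person: A=2nd vs B=2nd -> unified: 2nd
No clashes found.

Unified: {mood: ind, person: 2nd}


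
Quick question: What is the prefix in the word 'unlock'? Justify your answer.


The word 'unlock' = 'un' (prefix) + 'lock' (root). The prefix is 'un'.

un


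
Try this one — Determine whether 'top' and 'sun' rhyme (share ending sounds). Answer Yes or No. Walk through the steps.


Rime (stressed vowel + following sounds) of 'top': -op = /ɒp/
Rime of 'sun': -un = /ʌn/
/ɒp/ and /ʌn/ are different ending sounds, so the words do not rhyme.

No


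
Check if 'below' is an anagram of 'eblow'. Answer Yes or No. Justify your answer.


Sorted letters of 'below': 'below'
Sorted letters of 'eblow': 'below'
They match.

Yes


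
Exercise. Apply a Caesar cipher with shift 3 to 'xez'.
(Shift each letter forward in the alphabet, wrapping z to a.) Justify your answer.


Shift each letter by 3: x -> a, e -> h, z -> c. Result: 'ahc'.

ahc


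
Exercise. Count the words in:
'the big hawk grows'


Split into words: the | big | hawk | grows = 4 words.

4


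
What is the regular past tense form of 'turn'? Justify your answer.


Apply rule: Add -ed. 'turn' becomes 'turned'.

turned


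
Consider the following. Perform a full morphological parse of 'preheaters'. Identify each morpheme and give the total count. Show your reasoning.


Step 1: Identify prefix: 'pre' (meaning: before)
Step 2: Identify root: 'heat'
Step 3: Identify suffix(es): 'er, s'
Decomposition: pre- (prefix: before) + heat (root) + -er (suffix: one who) + -s (plural)
Total morphemes: 4

4 morphemes (pre- (prefix: before) + heat (root) + -er (suffix: one who) + -s (plural))


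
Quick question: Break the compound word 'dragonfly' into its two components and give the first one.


Split 'dragonfly' into 'dragon' + 'fly'. The first part is 'dragon'.

dragon


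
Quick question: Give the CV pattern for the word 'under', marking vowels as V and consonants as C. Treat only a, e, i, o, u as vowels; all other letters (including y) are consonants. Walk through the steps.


Letter mapping: u = V, n = C, d = C, e = V, r = C.

VCCVC


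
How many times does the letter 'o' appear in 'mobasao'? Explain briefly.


Letter 'o' in 'mobasao': found at position(s) 2, 7 = 2 occurrence(s).

2


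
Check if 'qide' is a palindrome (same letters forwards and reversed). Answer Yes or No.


Forward: 'qide'
Reversed: 'ediq'
They differ.

No


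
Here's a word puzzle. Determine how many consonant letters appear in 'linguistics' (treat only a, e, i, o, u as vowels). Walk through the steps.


Consonants in 'linguistics': l, n, g, s, t, c, s = 7 consonants.

7


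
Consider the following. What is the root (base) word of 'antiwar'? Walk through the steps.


Remove prefix 'anti' from 'antiwar' to get root 'war'.

war


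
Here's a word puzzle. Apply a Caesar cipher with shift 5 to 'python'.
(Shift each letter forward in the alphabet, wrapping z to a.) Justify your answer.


Shift each letter by 5: p -> u, y -> d, t -> y, h -> m, o -> t, n -> s. Result: 'udymts'.

udymts


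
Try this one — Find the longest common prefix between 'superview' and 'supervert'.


Compare from the start: 6 characters match: 'superv'. Mismatch at position 7: 'i' vs 'e'.

superv


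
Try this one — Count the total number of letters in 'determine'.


Spell out 'determine' and number each letter: d(1), e(2), t(3), e(4), r(5), m(6), i(7), n(8), e(9). Total: 9 letters.

9


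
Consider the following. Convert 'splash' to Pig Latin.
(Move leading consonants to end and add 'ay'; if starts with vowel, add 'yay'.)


'splash': move consonant cluster 'spl' to end and add 'ay': 'ashsplay'.

ashsplay


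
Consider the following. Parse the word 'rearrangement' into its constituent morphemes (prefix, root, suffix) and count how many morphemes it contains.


Step 1: Identify prefix: 're' (meaning: again)
Step 2: Identify root: 'arrange'
Step 3: Identify suffix(es): 'ment'
Decomposition: re- (prefix: again) + arrange (root) + -ment (suffix: action/result)
Total morphemes: 3

3 morphemes (re- (prefix: again) + arrange (root) + -ment (suffix: action/result))


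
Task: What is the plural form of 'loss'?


Apply rule: Add -es (sibilant/fricative ending). 'loss' becomes 'losses'.

losses


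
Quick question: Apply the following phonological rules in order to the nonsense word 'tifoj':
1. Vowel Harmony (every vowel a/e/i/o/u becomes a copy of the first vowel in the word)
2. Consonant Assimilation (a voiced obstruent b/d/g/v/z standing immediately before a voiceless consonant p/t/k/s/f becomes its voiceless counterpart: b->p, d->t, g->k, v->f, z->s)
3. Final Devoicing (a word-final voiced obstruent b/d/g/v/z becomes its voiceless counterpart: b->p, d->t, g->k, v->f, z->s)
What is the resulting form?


Starting form: 'tifoj'
Rule 1: Vowel Harmony: all vowels become 'i' (matching first vowel). 'tifoj' -> 'tifij'
Rule 2: Consonant Assimilation: no voiced obstruent (b/d/g/v/z) stands immediately before a voiceless consonant (p/t/k/s/f). No change.
Rule 3: Final Devoicing: final consonant 'j' is not one of the voiced obstruents b/d/g/v/z. No change.
Final form: 'tifij'

tifij


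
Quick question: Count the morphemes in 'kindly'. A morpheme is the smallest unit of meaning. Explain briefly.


Decomposition: kind (root) + -ly (suffix) = 2 morpheme(s)

2 morphemes


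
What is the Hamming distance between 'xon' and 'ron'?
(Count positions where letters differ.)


Alignment:
Position 1: 'x' vs 'r' = DIFFER
Position 2: 'o' vs 'o' = match
Position 3: 'n' vs 'n' = match
Total differences: 1

1


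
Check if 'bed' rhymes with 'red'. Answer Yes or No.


Rime (stressed vowel + following sounds) of 'bed': -ed = /ɛd/
Rime of 'red': -ed = /ɛd/
/ɛd/ and /ɛd/ are the same ending sound, so the words rhyme.

Yes
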